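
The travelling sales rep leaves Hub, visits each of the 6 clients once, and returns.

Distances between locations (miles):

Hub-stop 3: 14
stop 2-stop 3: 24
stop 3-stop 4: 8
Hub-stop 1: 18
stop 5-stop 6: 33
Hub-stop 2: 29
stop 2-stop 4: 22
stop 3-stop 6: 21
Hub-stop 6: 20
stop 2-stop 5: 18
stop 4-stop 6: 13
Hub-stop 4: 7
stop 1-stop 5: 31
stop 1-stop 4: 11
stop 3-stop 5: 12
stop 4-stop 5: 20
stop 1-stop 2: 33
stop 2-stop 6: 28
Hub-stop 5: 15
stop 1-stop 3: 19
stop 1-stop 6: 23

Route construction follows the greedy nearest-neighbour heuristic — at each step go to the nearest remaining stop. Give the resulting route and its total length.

Nearest-neighbour total = 114 miles; route Hub → stop 4 → stop 3 → stop 5 → stop 2 → stop 6 → stop 1 → Hub.

Hub → [stop 4:7 / stop 3:14 / stop 5:15 / stop 1:18 / stop 6:20 / stop 2:29] → stop 4 (7)
stop 4 → [stop 3:8 / stop 1:11 / stop 6:13 / stop 5:20 / stop 2:22] → stop 3 (8)
stop 3 → [stop 5:12 / stop 1:19 / stop 6:21 / stop 2:24] → stop 5 (12)
stop 5 → [stop 2:18 / stop 1:31 / stop 6:33] → stop 2 (18)
stop 2 → [stop 6:28 / stop 1:33] → stop 6 (28)
stop 6 → [stop 1:23] → stop 1 (23)
Return stop 1→Hub: 18.
Total = 7 + 8 + 12 + 18 + 28 + 23 + 18 = 114.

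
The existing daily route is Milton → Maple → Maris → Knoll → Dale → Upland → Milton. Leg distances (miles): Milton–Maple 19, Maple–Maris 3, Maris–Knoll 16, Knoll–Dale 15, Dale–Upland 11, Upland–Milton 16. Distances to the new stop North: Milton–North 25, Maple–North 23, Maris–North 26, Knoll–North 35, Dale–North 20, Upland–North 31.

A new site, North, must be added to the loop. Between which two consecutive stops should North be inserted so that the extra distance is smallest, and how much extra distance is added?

Adding 29 miles by placing North on the Milton–Maple leg.

Insertion cost between consecutive stops i–j is d(i,North) + d(North,j) − d(i,j):
  between Milton and Maple: 25 + 23 − 19 = 29
  between Maple and Maris: 23 + 26 − 3 = 46
  between Maris and Knoll: 26 + 35 − 16 = 45
  between Knoll and Dale: 35 + 20 − 15 = 40
  between Dale and Upland: 20 + 31 − 11 = 40
  between Upland and Milton: 31 + 25 − 16 = 40
Cheapest insertion is between Milton and Maple, adding 29.
New total = 80 + 29 = 109.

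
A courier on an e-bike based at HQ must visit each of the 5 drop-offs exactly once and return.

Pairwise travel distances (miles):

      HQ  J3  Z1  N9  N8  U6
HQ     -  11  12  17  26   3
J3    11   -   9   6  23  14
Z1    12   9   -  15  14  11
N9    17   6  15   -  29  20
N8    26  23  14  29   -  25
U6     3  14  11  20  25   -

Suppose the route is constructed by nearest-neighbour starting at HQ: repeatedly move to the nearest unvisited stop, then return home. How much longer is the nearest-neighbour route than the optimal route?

10 miles longer than the optimal tour.

HQ: U6=3, J3=11, Z1=12, N9=17, N8=26 ⇒ U6
U6: Z1=11, J3=14, N9=20, N8=25 ⇒ Z1
Z1: J3=9, N8=14, N9=15 ⇒ J3
J3: N9=6, N8=23 ⇒ N9
N9: N8=29 ⇒ N8
NN route HQ → U6 → Z1 → J3 → N9 → N8 → HQ costs 84.
Optimal: HQ → J3 → N9 → Z1 → N8 → U6 → HQ costs 74 (by enumerating all 60 distinct tours).
Excess = 84 − 74 = 10.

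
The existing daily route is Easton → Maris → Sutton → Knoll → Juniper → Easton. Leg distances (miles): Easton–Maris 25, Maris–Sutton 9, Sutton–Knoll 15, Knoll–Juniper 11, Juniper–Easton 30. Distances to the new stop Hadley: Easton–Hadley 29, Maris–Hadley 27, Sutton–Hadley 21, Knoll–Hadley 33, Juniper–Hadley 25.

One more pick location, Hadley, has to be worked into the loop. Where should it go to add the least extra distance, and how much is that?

Insertion cost between consecutive stops i–j is d(i,Hadley) + d(Hadley,j) − d(i,j):
  between Easton and Maris: 29 + 27 − 25 = 31
  between Maris and Sutton: 27 + 21 − 9 = 39
  between Sutton and Knoll: 21 + 33 − 15 = 39
  between Knoll and Juniper: 33 + 25 − 11 = 47
  between Juniper and Easton: 25 + 29 − 30 = 24
Cheapest insertion is between Juniper and Easton, adding 24.
New total = 90 + 24 = 114.

Adding 24 miles by placing Hadley on the Juniper–Easton leg.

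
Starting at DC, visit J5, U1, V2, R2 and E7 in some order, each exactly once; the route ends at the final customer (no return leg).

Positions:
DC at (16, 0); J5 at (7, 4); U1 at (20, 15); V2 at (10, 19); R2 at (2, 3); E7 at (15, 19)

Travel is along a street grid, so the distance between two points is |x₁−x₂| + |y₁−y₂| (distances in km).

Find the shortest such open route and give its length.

There are 5! = 120 possible orderings.
DC→J5→U1→V2→R2→E7: 13+24+14+24+29 = 104
DC→J5→U1→V2→E7→R2: 13+24+14+5+29 = 85
DC→J5→U1→R2→V2→E7: 13+24+30+24+5 = 96
DC→J5→U1→R2→E7→V2: 13+24+30+29+5 = 101
DC→J5→U1→E7→V2→R2: 13+24+9+5+24 = 75
DC→J5→U1→E7→R2→V2: 13+24+9+29+24 = 99
DC→J5→V2→U1→R2→E7: 13+18+14+30+29 = 104
DC→J5→V2→U1→E7→R2: 13+18+14+9+29 = 83
DC→J5→V2→R2→U1→E7: 13+18+24+30+9 = 94
DC→J5→V2→R2→E7→U1: 13+18+24+29+9 = 93
DC→J5→V2→E7→U1→R2: 13+18+5+9+30 = 75
DC→J5→V2→E7→R2→U1: 13+18+5+29+30 = 95
DC→J5→R2→U1→V2→E7: 13+6+30+14+5 = 68
DC→J5→R2→U1→E7→V2: 13+6+30+9+5 = 63
… (106 more)
DC→R2→J5→V2→E7→U1: 17+6+18+5+9 = 55  ← best
The minimum is 55.
One shortest path: DC → R2 → J5 → V2 → E7 → U1.

Minimum one-way distance = 55 km.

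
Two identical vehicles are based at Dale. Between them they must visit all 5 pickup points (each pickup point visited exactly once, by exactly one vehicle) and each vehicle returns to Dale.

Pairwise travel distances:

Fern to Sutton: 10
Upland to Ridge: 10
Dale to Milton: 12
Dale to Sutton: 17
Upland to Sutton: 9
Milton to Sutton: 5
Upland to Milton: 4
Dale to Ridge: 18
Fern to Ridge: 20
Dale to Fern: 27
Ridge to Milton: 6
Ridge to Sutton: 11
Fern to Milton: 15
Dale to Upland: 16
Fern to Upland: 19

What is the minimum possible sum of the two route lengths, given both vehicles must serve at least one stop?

Try each way of splitting the stops between the two vehicles (each non-empty) and, for each split, find the best tour for each vehicle:
  {Fern} + {Upland, Ridge, Milton, Sutton}: 54 + 54 = 108
  {Upland} + {Fern, Ridge, Milton, Sutton}: 32 + 65 = 97
  {Fern, Upland} + {Ridge, Milton, Sutton}: 62 + 46 = 108
  {Ridge} + {Fern, Upland, Milton, Sutton}: 36 + 62 = 98
  {Fern, Ridge} + {Upland, Milton, Sutton}: 65 + 42 = 107
  {Upland, Ridge} + {Fern, Milton, Sutton}: 44 + 54 = 98
  … (15 splits in total)
Best: vehicle 1 Dale → Upland → Dale = 32; vehicle 2 Dale → Ridge → Fern → Sutton → Milton → Dale = 65; combined 97.

97 — the smallest possible combined total.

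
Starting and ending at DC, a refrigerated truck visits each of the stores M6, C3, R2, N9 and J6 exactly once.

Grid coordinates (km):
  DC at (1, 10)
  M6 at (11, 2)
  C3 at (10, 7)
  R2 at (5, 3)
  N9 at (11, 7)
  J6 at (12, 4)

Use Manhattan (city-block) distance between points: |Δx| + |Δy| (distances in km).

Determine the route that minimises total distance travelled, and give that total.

Shortest round trip = 38 km.

DC - M6 - C3 - R2 - N9 - J6 - DC: 18+6+9+10+4+17 = 64
DC - M6 - C3 - R2 - J6 - N9 - DC: 18+6+9+8+4+13 = 58
DC - M6 - C3 - N9 - R2 - J6 - DC: 18+6+1+10+8+17 = 60
DC - M6 - C3 - N9 - J6 - R2 - DC: 18+6+1+4+8+11 = 48
DC - M6 - C3 - J6 - R2 - N9 - DC: 18+6+5+8+10+13 = 60
DC - M6 - C3 - J6 - N9 - R2 - DC: 18+6+5+4+10+11 = 54
DC - M6 - R2 - C3 - N9 - J6 - DC: 18+7+9+1+4+17 = 56
DC - M6 - R2 - C3 - J6 - N9 - DC: 18+7+9+5+4+13 = 56
DC - M6 - R2 - N9 - C3 - J6 - DC: 18+7+10+1+5+17 = 58
DC - M6 - R2 - N9 - J6 - C3 - DC: 18+7+10+4+5+12 = 56
DC - M6 - R2 - J6 - C3 - N9 - DC: 18+7+8+5+1+13 = 52
DC - M6 - R2 - J6 - N9 - C3 - DC: 18+7+8+4+1+12 = 50
DC - M6 - N9 - C3 - R2 - J6 - DC: 18+5+1+9+8+17 = 58
DC - M6 - N9 - C3 - J6 - R2 - DC: 18+5+1+5+8+11 = 48
… (46 more)
DC - C3 - N9 - J6 - M6 - R2 - DC: 12+1+4+3+7+11 = 38  ← best
The minimum is 38.
One optimal route: DC → C3 → N9 → J6 → M6 → R2 → DC (or its reverse).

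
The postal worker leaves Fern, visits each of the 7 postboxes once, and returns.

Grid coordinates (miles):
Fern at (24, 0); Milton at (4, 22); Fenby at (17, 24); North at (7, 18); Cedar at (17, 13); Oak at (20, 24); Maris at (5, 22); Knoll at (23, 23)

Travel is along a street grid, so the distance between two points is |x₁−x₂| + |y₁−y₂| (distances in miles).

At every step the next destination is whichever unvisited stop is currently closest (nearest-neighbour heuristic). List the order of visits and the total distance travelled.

100 miles along Fern → Cedar → Fenby → Oak → Knoll → Maris → Milton → North → Fern.

From Fern: distances to unvisited — Cedar=20, Knoll=24, Oak=28, Fenby=31, North=35, Maris=41, Milton=42. Nearest is Cedar (20).
From Cedar: distances to unvisited — Fenby=11, Oak=14, North=15, Knoll=16, Maris=21, Milton=22. Nearest is Fenby (11).
From Fenby: distances to unvisited — Oak=3, Knoll=7, Maris=14, Milton=15, North=16. Nearest is Oak (3).
From Oak: distances to unvisited — Knoll=4, Maris=17, Milton=18, North=19. Nearest is Knoll (4).
From Knoll: distances to unvisited — Maris=19, Milton=20, North=21. Nearest is Maris (19).
From Maris: distances to unvisited — Milton=1, North=6. Nearest is Milton (1).
From Milton: distances to unvisited — North=7. Nearest is North (7).
Return North→Fern: 35.
Total = 20 + 11 + 3 + 4 + 19 + 1 + 7 + 35 = 100.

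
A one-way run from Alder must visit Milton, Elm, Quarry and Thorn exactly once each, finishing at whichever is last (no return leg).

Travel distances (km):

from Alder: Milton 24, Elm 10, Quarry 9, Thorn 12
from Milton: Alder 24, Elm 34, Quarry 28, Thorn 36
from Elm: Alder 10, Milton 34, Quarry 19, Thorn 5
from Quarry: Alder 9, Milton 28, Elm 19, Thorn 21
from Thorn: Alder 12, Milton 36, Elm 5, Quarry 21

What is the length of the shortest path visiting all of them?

There are 4! = 24 possible orderings.
Alder → Milton → Elm → Quarry → Thorn: 24+34+19+21 = 98
Alder → Milton → Elm → Thorn → Quarry: 24+34+5+21 = 84
Alder → Milton → Quarry → Elm → Thorn: 24+28+19+5 = 76
Alder → Milton → Quarry → Thorn → Elm: 24+28+21+5 = 78
Alder → Milton → Thorn → Elm → Quarry: 24+36+5+19 = 84
Alder → Milton → Thorn → Quarry → Elm: 24+36+21+19 = 100
Alder → Elm → Milton → Quarry → Thorn: 10+34+28+21 = 93
Alder → Elm → Milton → Thorn → Quarry: 10+34+36+21 = 101
Alder → Elm → Quarry → Milton → Thorn: 10+19+28+36 = 93
Alder → Elm → Quarry → Thorn → Milton: 10+19+21+36 = 86
Alder → Elm → Thorn → Milton → Quarry: 10+5+36+28 = 79
Alder → Elm → Thorn → Quarry → Milton: 10+5+21+28 = 64
Alder → Quarry → Milton → Elm → Thorn: 9+28+34+5 = 76
Alder → Quarry → Milton → Thorn → Elm: 9+28+36+5 = 78
… (10 more)
The minimum is 64.
One shortest path: Alder → Elm → Thorn → Quarry → Milton.

64 km — the minimum one-way total.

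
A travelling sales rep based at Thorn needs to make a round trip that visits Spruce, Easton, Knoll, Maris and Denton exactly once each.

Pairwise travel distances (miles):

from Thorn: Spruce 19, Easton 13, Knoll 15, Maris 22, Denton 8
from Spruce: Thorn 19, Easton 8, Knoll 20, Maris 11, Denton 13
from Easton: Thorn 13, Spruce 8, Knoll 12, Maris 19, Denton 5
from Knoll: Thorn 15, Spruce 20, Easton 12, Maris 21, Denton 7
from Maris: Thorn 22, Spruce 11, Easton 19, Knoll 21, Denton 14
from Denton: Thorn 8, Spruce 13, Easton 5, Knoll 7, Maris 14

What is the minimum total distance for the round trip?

Shortest round trip = 68 miles.

There are 60 distinct closed tours to check (reversals are equivalent).
Thorn-Spruce-Easton-Knoll-Maris-Denton-Thorn: 19+8+12+21+14+8 = 82
Thorn-Spruce-Easton-Knoll-Denton-Maris-Thorn: 19+8+12+7+14+22 = 82
Thorn-Spruce-Easton-Maris-Knoll-Denton-Thorn: 19+8+19+21+7+8 = 82
Thorn-Spruce-Easton-Maris-Denton-Knoll-Thorn: 19+8+19+14+7+15 = 82
Thorn-Spruce-Easton-Denton-Knoll-Maris-Thorn: 19+8+5+7+21+22 = 82
Thorn-Spruce-Easton-Denton-Maris-Knoll-Thorn: 19+8+5+14+21+15 = 82
Thorn-Spruce-Knoll-Easton-Maris-Denton-Thorn: 19+20+12+19+14+8 = 92
Thorn-Spruce-Knoll-Easton-Denton-Maris-Thorn: 19+20+12+5+14+22 = 92
Thorn-Spruce-Knoll-Maris-Easton-Denton-Thorn: 19+20+21+19+5+8 = 92
Thorn-Spruce-Knoll-Maris-Denton-Easton-Thorn: 19+20+21+14+5+13 = 92
Thorn-Spruce-Knoll-Denton-Easton-Maris-Thorn: 19+20+7+5+19+22 = 92
Thorn-Spruce-Knoll-Denton-Maris-Easton-Thorn: 19+20+7+14+19+13 = 92
Thorn-Spruce-Maris-Easton-Knoll-Denton-Thorn: 19+11+19+12+7+8 = 76
Thorn-Spruce-Maris-Easton-Denton-Knoll-Thorn: 19+11+19+5+7+15 = 76
… (46 more)
Thorn-Easton-Spruce-Maris-Knoll-Denton-Thorn: 13+8+11+21+7+8 = 68  ← best
The minimum is 68.
One optimal route: Thorn → Easton → Spruce → Maris → Knoll → Denton → Thorn (or its reverse).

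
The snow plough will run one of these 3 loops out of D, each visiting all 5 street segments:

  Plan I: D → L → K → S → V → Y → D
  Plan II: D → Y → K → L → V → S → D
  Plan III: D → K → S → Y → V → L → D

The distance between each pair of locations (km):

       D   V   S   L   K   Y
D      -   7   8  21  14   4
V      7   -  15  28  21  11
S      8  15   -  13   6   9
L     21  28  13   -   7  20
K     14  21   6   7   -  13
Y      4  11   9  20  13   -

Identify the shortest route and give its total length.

64 km — Plan I is the shortest.

Plan I: 21 + 7 + 6 + 15 + 11 + 4 = 64
Plan II: 4 + 13 + 7 + 28 + 15 + 8 = 75
Plan III: 14 + 6 + 9 + 11 + 28 + 21 = 89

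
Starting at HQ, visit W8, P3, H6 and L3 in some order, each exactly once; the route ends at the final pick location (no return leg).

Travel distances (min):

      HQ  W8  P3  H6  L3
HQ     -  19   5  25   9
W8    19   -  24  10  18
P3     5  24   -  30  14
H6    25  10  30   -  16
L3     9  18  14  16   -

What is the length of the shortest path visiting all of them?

45 min — the minimum one-way total.

There are 4! = 24 possible orderings.
HQ → W8 → P3 → H6 → L3: 19+24+30+16 = 89
HQ → W8 → P3 → L3 → H6: 19+24+14+16 = 73
HQ → W8 → H6 → P3 → L3: 19+10+30+14 = 73
HQ → W8 → H6 → L3 → P3: 19+10+16+14 = 59
HQ → W8 → L3 → P3 → H6: 19+18+14+30 = 81
HQ → W8 → L3 → H6 → P3: 19+18+16+30 = 83
HQ → P3 → W8 → H6 → L3: 5+24+10+16 = 55
HQ → P3 → W8 → L3 → H6: 5+24+18+16 = 63
HQ → P3 → H6 → W8 → L3: 5+30+10+18 = 63
HQ → P3 → H6 → L3 → W8: 5+30+16+18 = 69
HQ → P3 → L3 → W8 → H6: 5+14+18+10 = 47
HQ → P3 → L3 → H6 → W8: 5+14+16+10 = 45
HQ → H6 → W8 → P3 → L3: 25+10+24+14 = 73
HQ → H6 → W8 → L3 → P3: 25+10+18+14 = 67
… (10 more)
The minimum is 45.
One shortest path: HQ → P3 → L3 → H6 → W8.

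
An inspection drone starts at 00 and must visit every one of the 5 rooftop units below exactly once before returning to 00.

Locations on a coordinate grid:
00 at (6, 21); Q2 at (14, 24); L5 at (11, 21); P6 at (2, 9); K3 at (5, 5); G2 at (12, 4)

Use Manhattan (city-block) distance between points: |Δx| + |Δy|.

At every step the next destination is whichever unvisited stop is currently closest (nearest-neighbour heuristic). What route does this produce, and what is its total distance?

64 along 00 → L5 → Q2 → G2 → K3 → P6 → 00.

00 → [L5:5 / Q2:11 / P6:16 / K3:17 / G2:23] → L5 (5)
L5 → [Q2:6 / G2:18 / P6:21 / K3:22] → Q2 (6)
Q2 → [G2:22 / P6:27 / K3:28] → G2 (22)
G2 → [K3:8 / P6:15] → K3 (8)
K3 → [P6:7] → P6 (7)
Return P6→00: 16.
Total = 5 + 6 + 22 + 8 + 7 + 16 = 64.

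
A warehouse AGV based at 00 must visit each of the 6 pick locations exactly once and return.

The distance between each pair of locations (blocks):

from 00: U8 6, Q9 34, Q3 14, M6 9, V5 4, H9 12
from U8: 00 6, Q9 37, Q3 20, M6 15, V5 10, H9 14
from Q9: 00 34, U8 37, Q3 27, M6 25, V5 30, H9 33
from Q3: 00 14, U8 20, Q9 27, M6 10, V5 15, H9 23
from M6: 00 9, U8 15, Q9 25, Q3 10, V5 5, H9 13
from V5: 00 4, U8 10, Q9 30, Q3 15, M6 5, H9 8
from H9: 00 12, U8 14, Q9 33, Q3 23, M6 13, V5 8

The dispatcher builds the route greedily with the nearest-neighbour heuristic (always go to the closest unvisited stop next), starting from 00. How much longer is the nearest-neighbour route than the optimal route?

00: V5=4, U8=6, M6=9, H9=12, Q3=14, Q9=34 ⇒ V5
V5: M6=5, H9=8, U8=10, Q3=15, Q9=30 ⇒ M6
M6: Q3=10, H9=13, U8=15, Q9=25 ⇒ Q3
Q3: U8=20, H9=23, Q9=27 ⇒ U8
U8: H9=14, Q9=37 ⇒ H9
H9: Q9=33 ⇒ Q9
NN route 00 → V5 → M6 → Q3 → U8 → H9 → Q9 → 00 costs 120.
Optimal: 00 → U8 → H9 → Q9 → Q3 → M6 → V5 → 00 costs 99 (by enumerating all 360 distinct tours).
Excess = 120 − 99 = 21.

The nearest-neighbour route is 21 blocks longer than optimal.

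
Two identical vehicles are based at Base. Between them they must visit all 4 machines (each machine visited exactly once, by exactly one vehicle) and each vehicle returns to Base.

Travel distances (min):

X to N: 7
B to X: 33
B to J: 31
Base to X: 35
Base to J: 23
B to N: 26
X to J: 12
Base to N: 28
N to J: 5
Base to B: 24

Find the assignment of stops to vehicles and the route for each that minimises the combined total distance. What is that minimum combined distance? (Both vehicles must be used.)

Minimum combined distance: 118 min.

Check every non-empty split of the stops between the two vehicles; for each half take its own optimal tour:
  {B} + {X, N, J}: 48 + 70 = 118
  {X} + {B, N, J}: 70 + 78 = 148
  {B, X} + {N, J}: 92 + 56 = 148
  {N} + {B, X, J}: 56 + 92 = 148
  {B, N} + {X, J}: 78 + 70 = 148
  {X, N} + {B, J}: 70 + 78 = 148
  … (7 splits in total)
Best: vehicle 1 Base → B → Base = 48; vehicle 2 Base → X → N → J → Base = 70; combined 118.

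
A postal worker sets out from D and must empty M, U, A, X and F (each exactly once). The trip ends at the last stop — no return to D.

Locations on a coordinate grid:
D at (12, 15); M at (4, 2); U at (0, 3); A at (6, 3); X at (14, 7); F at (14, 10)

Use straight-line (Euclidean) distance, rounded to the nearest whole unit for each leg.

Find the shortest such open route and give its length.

Minimum one-way distance = 23.

There are 5! = 120 possible orderings.
D - M - U - A - X - F: 15+4+6+9+3 = 37
D - M - U - A - F - X: 15+4+6+11+3 = 39
D - M - U - X - A - F: 15+4+15+9+11 = 54
D - M - U - X - F - A: 15+4+15+3+11 = 48
D - M - U - F - A - X: 15+4+16+11+9 = 55
D - M - U - F - X - A: 15+4+16+3+9 = 47
D - M - A - U - X - F: 15+2+6+15+3 = 41
D - M - A - U - F - X: 15+2+6+16+3 = 42
D - M - A - X - U - F: 15+2+9+15+16 = 57
D - M - A - X - F - U: 15+2+9+3+16 = 45
D - M - A - F - U - X: 15+2+11+16+15 = 59
D - M - A - F - X - U: 15+2+11+3+15 = 46
D - M - X - U - A - F: 15+11+15+6+11 = 58
D - M - X - U - F - A: 15+11+15+16+11 = 68
… (106 more)
D - F - X - A - M - U: 5+3+9+2+4 = 23  ← best
The minimum is 23.
One shortest path: D → F → X → A → M → U.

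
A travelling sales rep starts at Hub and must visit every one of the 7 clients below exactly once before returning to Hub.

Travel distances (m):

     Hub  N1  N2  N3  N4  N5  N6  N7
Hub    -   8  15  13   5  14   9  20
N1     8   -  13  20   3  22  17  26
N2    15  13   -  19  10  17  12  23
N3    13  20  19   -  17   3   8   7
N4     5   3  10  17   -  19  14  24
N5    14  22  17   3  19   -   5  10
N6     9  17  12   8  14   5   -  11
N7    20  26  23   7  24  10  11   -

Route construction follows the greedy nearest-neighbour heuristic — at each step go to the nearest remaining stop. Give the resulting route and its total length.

Total distance 68 m via the nearest-neighbour route Hub → N4 → N1 → N2 → N6 → N5 → N3 → N7 → Hub.

At Hub the remaining stops are N4 5, N1 8, N6 9, N3 13, N5 14, N2 15, N7 20; go to N4.
At N4 the remaining stops are N1 3, N2 10, N6 14, N3 17, N5 19, N7 24; go to N1.
At N1 the remaining stops are N2 13, N6 17, N3 20, N5 22, N7 26; go to N2.
At N2 the remaining stops are N6 12, N5 17, N3 19, N7 23; go to N6.
At N6 the remaining stops are N5 5, N3 8, N7 11; go to N5.
At N5 the remaining stops are N3 3, N7 10; go to N3.
At N3 the remaining stops are N7 7; go to N7.
Return N7→Hub: 20.
Total = 5 + 3 + 13 + 12 + 5 + 3 + 7 + 20 = 68.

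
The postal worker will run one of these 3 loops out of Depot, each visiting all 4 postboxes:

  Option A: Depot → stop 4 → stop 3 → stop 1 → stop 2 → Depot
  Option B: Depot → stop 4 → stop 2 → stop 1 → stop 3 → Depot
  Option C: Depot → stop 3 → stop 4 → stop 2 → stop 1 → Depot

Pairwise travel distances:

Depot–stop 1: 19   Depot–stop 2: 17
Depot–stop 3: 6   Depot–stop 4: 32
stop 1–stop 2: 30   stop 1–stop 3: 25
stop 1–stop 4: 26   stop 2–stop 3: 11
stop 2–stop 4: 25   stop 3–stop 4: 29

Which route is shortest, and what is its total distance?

Option A: 32 + 29 + 25 + 30 + 17 = 133
Option B: 32 + 25 + 30 + 25 + 6 = 118
Option C: 6 + 29 + 25 + 30 + 19 = 109

109 — Option C is the shortest.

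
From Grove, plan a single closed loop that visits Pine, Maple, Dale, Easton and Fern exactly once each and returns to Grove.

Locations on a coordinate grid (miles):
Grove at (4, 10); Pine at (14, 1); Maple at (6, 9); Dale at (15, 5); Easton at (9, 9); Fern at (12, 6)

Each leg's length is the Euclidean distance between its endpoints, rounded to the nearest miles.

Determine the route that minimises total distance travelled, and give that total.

With 5 stops there are 5!/2 = 60 distinct round trips (a route and its reverse cost the same).
Grove-Pine-Maple-Dale-Easton-Fern-Grove: 13+11+10+7+4+9 = 54
Grove-Pine-Maple-Dale-Fern-Easton-Grove: 13+11+10+3+4+5 = 46
Grove-Pine-Maple-Easton-Dale-Fern-Grove: 13+11+3+7+3+9 = 46
Grove-Pine-Maple-Easton-Fern-Dale-Grove: 13+11+3+4+3+12 = 46
Grove-Pine-Maple-Fern-Dale-Easton-Grove: 13+11+7+3+7+5 = 46
Grove-Pine-Maple-Fern-Easton-Dale-Grove: 13+11+7+4+7+12 = 54
Grove-Pine-Dale-Maple-Easton-Fern-Grove: 13+4+10+3+4+9 = 43
Grove-Pine-Dale-Maple-Fern-Easton-Grove: 13+4+10+7+4+5 = 43
Grove-Pine-Dale-Easton-Maple-Fern-Grove: 13+4+7+3+7+9 = 43
Grove-Pine-Dale-Easton-Fern-Maple-Grove: 13+4+7+4+7+2 = 37
Grove-Pine-Dale-Fern-Maple-Easton-Grove: 13+4+3+7+3+5 = 35
Grove-Pine-Dale-Fern-Easton-Maple-Grove: 13+4+3+4+3+2 = 29
Grove-Pine-Easton-Maple-Dale-Fern-Grove: 13+9+3+10+3+9 = 47
Grove-Pine-Easton-Maple-Fern-Dale-Grove: 13+9+3+7+3+12 = 47
… (46 more)
The minimum is 29.
One optimal route: Grove → Pine → Dale → Fern → Easton → Maple → Grove (or its reverse).

Minimum total distance: 29 miles.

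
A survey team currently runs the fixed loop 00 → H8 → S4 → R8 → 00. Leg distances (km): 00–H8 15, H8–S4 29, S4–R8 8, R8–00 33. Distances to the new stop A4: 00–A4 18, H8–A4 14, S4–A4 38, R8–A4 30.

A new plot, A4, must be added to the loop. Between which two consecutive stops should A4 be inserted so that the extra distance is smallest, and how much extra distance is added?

+15 km — insert A4 between R8 and 00.

Insertion cost between consecutive stops i–j is d(i,A4) + d(A4,j) − d(i,j):
  between 00 and H8: 18 + 14 − 15 = 17
  between H8 and S4: 14 + 38 − 29 = 23
  between S4 and R8: 38 + 30 − 8 = 60
  between R8 and 00: 30 + 18 − 33 = 15
Cheapest insertion is between R8 and 00, adding 15.
New total = 85 + 15 = 100.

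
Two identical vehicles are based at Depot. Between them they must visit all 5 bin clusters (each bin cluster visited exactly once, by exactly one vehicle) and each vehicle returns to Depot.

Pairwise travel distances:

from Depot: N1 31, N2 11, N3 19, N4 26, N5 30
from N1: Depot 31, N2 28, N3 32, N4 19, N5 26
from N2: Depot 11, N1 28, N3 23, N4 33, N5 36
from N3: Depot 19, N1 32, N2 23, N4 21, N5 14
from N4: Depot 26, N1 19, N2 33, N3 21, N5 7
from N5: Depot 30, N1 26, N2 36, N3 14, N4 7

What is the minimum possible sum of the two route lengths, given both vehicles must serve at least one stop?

Check every non-empty split of the stops between the two vehicles; for each half take its own optimal tour:
  {N1} + {N2, N3, N4, N5}: 62 + 81 = 143
  {N2} + {N1, N3, N4, N5}: 22 + 90 = 112
  {N1, N2} + {N3, N4, N5}: 70 + 66 = 136
  {N3} + {N1, N2, N4, N5}: 38 + 95 = 133
  {N1, N3} + {N2, N4, N5}: 82 + 80 = 162
  {N2, N3} + {N1, N4, N5}: 53 + 87 = 140
  … (15 splits in total)
Best: vehicle 1 Depot → N2 → Depot = 22; vehicle 2 Depot → N1 → N4 → N5 → N3 → Depot = 90; combined 112.

Minimum combined distance: 112.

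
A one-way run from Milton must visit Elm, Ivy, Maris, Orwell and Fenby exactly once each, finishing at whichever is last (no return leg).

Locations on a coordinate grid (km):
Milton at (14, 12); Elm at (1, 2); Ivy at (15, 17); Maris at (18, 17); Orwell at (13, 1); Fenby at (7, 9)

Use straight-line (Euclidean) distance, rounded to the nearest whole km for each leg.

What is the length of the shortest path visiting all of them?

There are 5! = 120 possible orderings.
Milton - Elm - Ivy - Maris - Orwell - Fenby: 16+21+3+17+10 = 67
Milton - Elm - Ivy - Maris - Fenby - Orwell: 16+21+3+14+10 = 64
Milton - Elm - Ivy - Orwell - Maris - Fenby: 16+21+16+17+14 = 84
Milton - Elm - Ivy - Orwell - Fenby - Maris: 16+21+16+10+14 = 77
Milton - Elm - Ivy - Fenby - Maris - Orwell: 16+21+11+14+17 = 79
Milton - Elm - Ivy - Fenby - Orwell - Maris: 16+21+11+10+17 = 75
Milton - Elm - Maris - Ivy - Orwell - Fenby: 16+23+3+16+10 = 68
Milton - Elm - Maris - Ivy - Fenby - Orwell: 16+23+3+11+10 = 63
Milton - Elm - Maris - Orwell - Ivy - Fenby: 16+23+17+16+11 = 83
Milton - Elm - Maris - Orwell - Fenby - Ivy: 16+23+17+10+11 = 77
Milton - Elm - Maris - Fenby - Ivy - Orwell: 16+23+14+11+16 = 80
Milton - Elm - Maris - Fenby - Orwell - Ivy: 16+23+14+10+16 = 79
Milton - Elm - Orwell - Ivy - Maris - Fenby: 16+12+16+3+14 = 61
Milton - Elm - Orwell - Ivy - Fenby - Maris: 16+12+16+11+14 = 69
… (106 more)
Milton - Maris - Ivy - Fenby - Elm - Orwell: 6+3+11+9+12 = 41  ← best
The minimum is 41.
One shortest path: Milton → Maris → Ivy → Fenby → Elm → Orwell.

41 km — the minimum one-way total.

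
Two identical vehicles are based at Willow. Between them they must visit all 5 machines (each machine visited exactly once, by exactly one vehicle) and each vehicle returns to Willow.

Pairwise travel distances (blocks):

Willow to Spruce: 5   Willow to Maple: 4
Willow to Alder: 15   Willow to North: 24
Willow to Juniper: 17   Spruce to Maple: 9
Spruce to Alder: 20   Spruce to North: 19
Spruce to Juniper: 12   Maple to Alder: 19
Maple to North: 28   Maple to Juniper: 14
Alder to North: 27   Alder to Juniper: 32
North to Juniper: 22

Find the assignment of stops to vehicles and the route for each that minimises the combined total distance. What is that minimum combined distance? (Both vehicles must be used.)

Check every non-empty split of the stops between the two vehicles; for each half take its own optimal tour:
  {Spruce} + {Maple, Alder, North, Juniper}: 10 + 82 = 92
  {Maple} + {Spruce, Alder, North, Juniper}: 8 + 81 = 89
  {Spruce, Maple} + {Alder, North, Juniper}: 18 + 81 = 99
  {Alder} + {Spruce, Maple, North, Juniper}: 30 + 64 = 94
  {Spruce, Alder} + {Maple, North, Juniper}: 40 + 64 = 104
  {Maple, Alder} + {Spruce, North, Juniper}: 38 + 63 = 101
  … (15 splits in total)
Best: vehicle 1 Willow → Maple → Willow = 8; vehicle 2 Willow → Spruce → Juniper → North → Alder → Willow = 81; combined 89.

Minimum combined distance: 89 blocks.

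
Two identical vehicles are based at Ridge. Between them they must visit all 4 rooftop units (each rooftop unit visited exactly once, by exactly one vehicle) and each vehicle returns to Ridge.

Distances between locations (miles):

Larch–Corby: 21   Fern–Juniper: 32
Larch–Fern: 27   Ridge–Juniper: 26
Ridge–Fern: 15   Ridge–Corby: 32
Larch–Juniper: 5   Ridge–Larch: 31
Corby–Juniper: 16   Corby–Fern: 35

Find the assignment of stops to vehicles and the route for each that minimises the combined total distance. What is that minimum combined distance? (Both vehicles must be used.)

There are 2^3 − 1 = 7 ways to divide the 4 stops into two non-empty groups. For each, the best each vehicle can do is its own shortest tour through its group:
  {Larch} + {Corby, Fern, Juniper}: 62 + 92 = 154
  {Corby} + {Larch, Fern, Juniper}: 64 + 73 = 137
  {Larch, Corby} + {Fern, Juniper}: 84 + 73 = 157
  {Fern} + {Larch, Corby, Juniper}: 30 + 84 = 114
  {Larch, Fern} + {Corby, Juniper}: 73 + 74 = 147
  {Corby, Fern} + {Larch, Juniper}: 82 + 62 = 144
  … (7 splits in total)
Best: vehicle 1 Ridge → Fern → Ridge = 30; vehicle 2 Ridge → Larch → Juniper → Corby → Ridge = 84; combined 114.

Minimum combined distance: 114 miles.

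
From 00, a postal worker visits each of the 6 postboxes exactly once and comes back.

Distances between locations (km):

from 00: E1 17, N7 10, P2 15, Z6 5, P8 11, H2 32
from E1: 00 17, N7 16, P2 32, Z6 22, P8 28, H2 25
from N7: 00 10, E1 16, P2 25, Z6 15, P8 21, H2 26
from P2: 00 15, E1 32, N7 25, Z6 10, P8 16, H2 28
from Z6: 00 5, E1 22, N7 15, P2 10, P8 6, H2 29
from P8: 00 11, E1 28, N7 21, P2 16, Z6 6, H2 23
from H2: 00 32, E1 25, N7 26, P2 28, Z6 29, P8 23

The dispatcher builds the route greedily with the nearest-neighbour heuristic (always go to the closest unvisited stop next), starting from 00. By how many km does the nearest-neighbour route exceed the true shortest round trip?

20 km longer than the optimal tour.

From 00: Z6=5, N7=10, P8=11, P2=15, E1=17, H2=32 → choose Z6 (5).
From Z6: P8=6, P2=10, N7=15, E1=22, H2=29 → choose P8 (6).
From P8: P2=16, N7=21, H2=23, E1=28 → choose P2 (16).
From P2: N7=25, H2=28, E1=32 → choose N7 (25).
From N7: E1=16, H2=26 → choose E1 (16).
From E1: H2=25 → choose H2 (25).
NN route 00 → Z6 → P8 → P2 → N7 → E1 → H2 → 00 costs 125.
Optimal: 00 → N7 → E1 → H2 → P8 → P2 → Z6 → 00 costs 105 (by enumerating all 360 distinct tours).
Excess = 125 − 105 = 20.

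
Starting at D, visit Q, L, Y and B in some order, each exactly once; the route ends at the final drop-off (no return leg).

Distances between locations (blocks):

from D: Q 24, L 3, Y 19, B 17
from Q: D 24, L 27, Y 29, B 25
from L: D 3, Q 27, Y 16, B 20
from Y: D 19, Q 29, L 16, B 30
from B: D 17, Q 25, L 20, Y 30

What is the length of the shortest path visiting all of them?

There are 4! = 24 possible orderings.
D - Q - L - Y - B: 24+27+16+30 = 97
D - Q - L - B - Y: 24+27+20+30 = 101
D - Q - Y - L - B: 24+29+16+20 = 89
D - Q - Y - B - L: 24+29+30+20 = 103
D - Q - B - L - Y: 24+25+20+16 = 85
D - Q - B - Y - L: 24+25+30+16 = 95
D - L - Q - Y - B: 3+27+29+30 = 89
D - L - Q - B - Y: 3+27+25+30 = 85
D - L - Y - Q - B: 3+16+29+25 = 73
D - L - Y - B - Q: 3+16+30+25 = 74
D - L - B - Q - Y: 3+20+25+29 = 77
D - L - B - Y - Q: 3+20+30+29 = 82
D - Y - Q - L - B: 19+29+27+20 = 95
D - Y - Q - B - L: 19+29+25+20 = 93
… (10 more)
The minimum is 73.
One shortest path: D → L → Y → Q → B.

Minimum one-way distance = 73 blocks.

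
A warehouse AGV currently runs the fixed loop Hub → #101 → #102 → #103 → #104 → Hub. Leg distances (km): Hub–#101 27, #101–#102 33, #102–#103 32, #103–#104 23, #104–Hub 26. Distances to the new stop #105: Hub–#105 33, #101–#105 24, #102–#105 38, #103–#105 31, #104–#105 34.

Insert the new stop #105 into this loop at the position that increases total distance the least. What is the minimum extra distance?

Insertion cost between consecutive stops i–j is d(i,#105) + d(#105,j) − d(i,j):
  between Hub and #101: 33 + 24 − 27 = 30
  between #101 and #102: 24 + 38 − 33 = 29
  between #102 and #103: 38 + 31 − 32 = 37
  between #103 and #104: 31 + 34 − 23 = 42
  between #104 and Hub: 34 + 33 − 26 = 41
Cheapest insertion is between #101 and #102, adding 29.
New total = 141 + 29 = 170.

+29 km — insert #105 between #101 and #102.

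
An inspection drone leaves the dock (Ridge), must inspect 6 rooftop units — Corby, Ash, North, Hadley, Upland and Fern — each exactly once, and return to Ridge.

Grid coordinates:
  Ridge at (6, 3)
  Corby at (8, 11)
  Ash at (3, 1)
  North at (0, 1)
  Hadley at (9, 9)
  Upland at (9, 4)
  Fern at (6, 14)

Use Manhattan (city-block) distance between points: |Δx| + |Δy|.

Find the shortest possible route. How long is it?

Ridge-Corby-Ash-North-Hadley-Upland-Fern-Ridge: 10+15+3+17+5+13+11 = 74
Ridge-Corby-Ash-North-Hadley-Fern-Upland-Ridge: 10+15+3+17+8+13+4 = 70
Ridge-Corby-Ash-North-Upland-Hadley-Fern-Ridge: 10+15+3+12+5+8+11 = 64
Ridge-Corby-Ash-North-Upland-Fern-Hadley-Ridge: 10+15+3+12+13+8+9 = 70
Ridge-Corby-Ash-North-Fern-Hadley-Upland-Ridge: 10+15+3+19+8+5+4 = 64
Ridge-Corby-Ash-North-Fern-Upland-Hadley-Ridge: 10+15+3+19+13+5+9 = 74
Ridge-Corby-Ash-Hadley-North-Upland-Fern-Ridge: 10+15+14+17+12+13+11 = 92
Ridge-Corby-Ash-Hadley-North-Fern-Upland-Ridge: 10+15+14+17+19+13+4 = 92
… (352 more)
Ridge-Ash-North-Upland-Hadley-Corby-Fern-Ridge: 5+3+12+5+3+5+11 = 44  ← best
The minimum is 44.
One optimal route: Ridge → Ash → North → Upland → Hadley → Corby → Fern → Ridge (or its reverse).

Minimum total distance: 44.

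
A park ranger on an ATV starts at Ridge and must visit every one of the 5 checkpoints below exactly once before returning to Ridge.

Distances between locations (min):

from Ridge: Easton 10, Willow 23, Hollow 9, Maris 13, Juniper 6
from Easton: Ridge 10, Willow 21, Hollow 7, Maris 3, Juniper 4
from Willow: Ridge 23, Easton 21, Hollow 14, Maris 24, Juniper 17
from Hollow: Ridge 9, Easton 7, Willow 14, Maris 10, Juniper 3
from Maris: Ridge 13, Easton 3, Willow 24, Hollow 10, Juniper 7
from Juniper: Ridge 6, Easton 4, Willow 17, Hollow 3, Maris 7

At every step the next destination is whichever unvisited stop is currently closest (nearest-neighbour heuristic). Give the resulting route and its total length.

Nearest-neighbour total = 66 min; route Ridge → Juniper → Hollow → Easton → Maris → Willow → Ridge.

At Ridge the remaining stops are Juniper 6, Hollow 9, Easton 10, Maris 13, Willow 23; go to Juniper.
At Juniper the remaining stops are Hollow 3, Easton 4, Maris 7, Willow 17; go to Hollow.
At Hollow the remaining stops are Easton 7, Maris 10, Willow 14; go to Easton.
At Easton the remaining stops are Maris 3, Willow 21; go to Maris.
At Maris the remaining stops are Willow 24; go to Willow.
Return Willow→Ridge: 23.
Total = 6 + 3 + 7 + 3 + 24 + 23 = 66.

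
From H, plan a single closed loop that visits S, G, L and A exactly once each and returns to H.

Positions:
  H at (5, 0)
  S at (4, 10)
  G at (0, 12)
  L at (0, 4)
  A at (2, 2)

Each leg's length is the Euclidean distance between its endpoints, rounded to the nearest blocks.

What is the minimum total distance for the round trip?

Shortest round trip = 29 blocks.

H→S→G→L→A→H: 10+4+8+3+4 = 29
H→S→G→A→L→H: 10+4+10+3+6 = 33
H→S→L→G→A→H: 10+7+8+10+4 = 39
H→S→L→A→G→H: 10+7+3+10+13 = 43
H→S→A→G→L→H: 10+8+10+8+6 = 42
H→S→A→L→G→H: 10+8+3+8+13 = 42
H→G→S→L→A→H: 13+4+7+3+4 = 31
H→G→S→A→L→H: 13+4+8+3+6 = 34
H→G→L→S→A→H: 13+8+7+8+4 = 40
H→G→A→S→L→H: 13+10+8+7+6 = 44
H→L→S→G→A→H: 6+7+4+10+4 = 31
H→L→G→S→A→H: 6+8+4+8+4 = 30
The minimum is 29.
One optimal route: H → S → G → L → A → H (or its reverse).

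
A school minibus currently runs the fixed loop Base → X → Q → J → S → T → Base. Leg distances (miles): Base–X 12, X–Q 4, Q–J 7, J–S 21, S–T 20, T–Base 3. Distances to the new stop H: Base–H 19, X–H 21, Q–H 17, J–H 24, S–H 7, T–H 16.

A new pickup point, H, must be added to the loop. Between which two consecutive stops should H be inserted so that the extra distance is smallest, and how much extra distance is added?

Insertion cost between consecutive stops i–j is d(i,H) + d(H,j) − d(i,j):
  between Base and X: 19 + 21 − 12 = 28
  between X and Q: 21 + 17 − 4 = 34
  between Q and J: 17 + 24 − 7 = 34
  between J and S: 24 + 7 − 21 = 10
  between S and T: 7 + 16 − 20 = 3
  between T and Base: 16 + 19 − 3 = 32
Cheapest insertion is between S and T, adding 3.
New total = 67 + 3 = 70.

Minimum extra distance: 3 miles, inserting H between S and T.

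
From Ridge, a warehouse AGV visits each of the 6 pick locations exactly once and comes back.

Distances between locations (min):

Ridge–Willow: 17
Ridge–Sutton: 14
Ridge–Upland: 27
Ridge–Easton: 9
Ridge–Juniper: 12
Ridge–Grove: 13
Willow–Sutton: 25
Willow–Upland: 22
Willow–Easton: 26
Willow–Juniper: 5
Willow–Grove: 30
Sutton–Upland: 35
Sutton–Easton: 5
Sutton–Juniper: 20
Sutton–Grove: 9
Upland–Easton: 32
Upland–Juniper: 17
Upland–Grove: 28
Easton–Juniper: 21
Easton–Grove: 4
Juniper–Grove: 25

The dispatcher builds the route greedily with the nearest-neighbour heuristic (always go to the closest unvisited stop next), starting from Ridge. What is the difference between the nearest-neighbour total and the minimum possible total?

The nearest-neighbour route is 6 min longer than optimal.

From Ridge: Easton=9, Juniper=12, Grove=13, Sutton=14, Willow=17, Upland=27 → choose Easton (9).
From Easton: Grove=4, Sutton=5, Juniper=21, Willow=26, Upland=32 → choose Grove (4).
From Grove: Sutton=9, Juniper=25, Upland=28, Willow=30 → choose Sutton (9).
From Sutton: Juniper=20, Willow=25, Upland=35 → choose Juniper (20).
From Juniper: Willow=5, Upland=17 → choose Willow (5).
From Willow: Upland=22 → choose Upland (22).
NN route Ridge → Easton → Grove → Sutton → Juniper → Willow → Upland → Ridge costs 96.
Optimal: Ridge → Willow → Juniper → Upland → Grove → Sutton → Easton → Ridge costs 90 (by enumerating all 360 distinct tours).
Excess = 96 − 90 = 6.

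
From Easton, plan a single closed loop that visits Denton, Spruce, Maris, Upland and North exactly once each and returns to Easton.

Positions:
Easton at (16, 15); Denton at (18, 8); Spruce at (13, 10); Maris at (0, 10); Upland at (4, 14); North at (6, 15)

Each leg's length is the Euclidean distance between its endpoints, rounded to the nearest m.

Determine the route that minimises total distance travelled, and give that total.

With 5 stops there are 5!/2 = 60 distinct round trips (a route and its reverse cost the same).
Easton - Denton - Spruce - Maris - Upland - North - Easton: 7+5+13+6+2+10 = 43
Easton - Denton - Spruce - Maris - North - Upland - Easton: 7+5+13+8+2+12 = 47
Easton - Denton - Spruce - Upland - Maris - North - Easton: 7+5+10+6+8+10 = 46
Easton - Denton - Spruce - Upland - North - Maris - Easton: 7+5+10+2+8+17 = 49
Easton - Denton - Spruce - North - Maris - Upland - Easton: 7+5+9+8+6+12 = 47
Easton - Denton - Spruce - North - Upland - Maris - Easton: 7+5+9+2+6+17 = 46
Easton - Denton - Maris - Spruce - Upland - North - Easton: 7+18+13+10+2+10 = 60
Easton - Denton - Maris - Spruce - North - Upland - Easton: 7+18+13+9+2+12 = 61
Easton - Denton - Maris - Upland - Spruce - North - Easton: 7+18+6+10+9+10 = 60
Easton - Denton - Maris - Upland - North - Spruce - Easton: 7+18+6+2+9+6 = 48
Easton - Denton - Maris - North - Spruce - Upland - Easton: 7+18+8+9+10+12 = 64
Easton - Denton - Maris - North - Upland - Spruce - Easton: 7+18+8+2+10+6 = 51
Easton - Denton - Upland - Spruce - Maris - North - Easton: 7+15+10+13+8+10 = 63
Easton - Denton - Upland - Spruce - North - Maris - Easton: 7+15+10+9+8+17 = 66
… (46 more)
The minimum is 43.
One optimal route: Easton → Denton → Spruce → Maris → Upland → North → Easton (or its reverse).

43 m — the shortest possible round trip.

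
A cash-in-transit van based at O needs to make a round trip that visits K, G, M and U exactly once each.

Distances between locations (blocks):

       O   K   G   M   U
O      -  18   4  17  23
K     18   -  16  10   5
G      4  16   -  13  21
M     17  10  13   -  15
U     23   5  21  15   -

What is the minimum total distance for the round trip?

O→K→G→M→U→O: 18+16+13+15+23 = 85
O→K→G→U→M→O: 18+16+21+15+17 = 87
O→K→M→G→U→O: 18+10+13+21+23 = 85
O→K→M→U→G→O: 18+10+15+21+4 = 68
O→K→U→G→M→O: 18+5+21+13+17 = 74
O→K→U→M→G→O: 18+5+15+13+4 = 55
O→G→K→M→U→O: 4+16+10+15+23 = 68
O→G→K→U→M→O: 4+16+5+15+17 = 57
O→G→M→K→U→O: 4+13+10+5+23 = 55
O→G→U→K→M→O: 4+21+5+10+17 = 57
O→M→K→G→U→O: 17+10+16+21+23 = 87
O→M→G→K→U→O: 17+13+16+5+23 = 74
The minimum is 55.
One optimal route: O → K → U → M → G → O (or its reverse).

Shortest round trip = 55 blocks.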